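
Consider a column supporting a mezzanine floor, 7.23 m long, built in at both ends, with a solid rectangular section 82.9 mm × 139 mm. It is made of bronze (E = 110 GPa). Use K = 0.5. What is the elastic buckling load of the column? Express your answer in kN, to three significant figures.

P_cr ≈ 548 kN

Buckling occurs about the weak axis: I_min = h·b³/12 with b = 82.9 mm (the shorter side).
I_min = 139×82.9³/12 = 6.599×10^6 mm⁴
I = 6.599×10^6 mm⁴ = 6.599×10^-6 m⁴
Effective length L_e = K·L = 0.5 × 7.23 = 3.615 m
P_cr = π²EI / L_e² = π² × 110×10⁹ × 6.599×10^-6 / 3.615² = 5.482×10^5 N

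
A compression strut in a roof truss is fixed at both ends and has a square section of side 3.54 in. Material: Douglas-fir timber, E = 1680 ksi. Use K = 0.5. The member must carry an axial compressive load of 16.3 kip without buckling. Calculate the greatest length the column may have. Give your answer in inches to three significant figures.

I = a⁴/12 = 3.54⁴/12 = 13.09 in⁴
At the buckling limit P_cr = P = 1.630×10^4 lb
From P_cr = π²EI/(K·L)²:  L = (1/K)·√(π²EI/P_cr) = (1/0.5)·√(π²×1.68×10^6×13.09/1.630×10^4)
L = 231 in

L_max ≈ 231 in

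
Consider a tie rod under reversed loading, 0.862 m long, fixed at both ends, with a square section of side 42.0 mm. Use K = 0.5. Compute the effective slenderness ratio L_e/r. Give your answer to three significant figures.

λ ≈ 35.5

I = a⁴/12 = 42.0⁴/12 = 2.593×10^5 mm⁴
A = 1.764×10^3 mm²;  r_min = √(I/A) = √(2.593×10^5/1.764×10^3) = 12.12 mm
L_e = K·L = 0.5 × 0.862 m = 0.4310 m = 431.00 mm
λ = L_e / r_min = 431.00 / 12.12 = 35.5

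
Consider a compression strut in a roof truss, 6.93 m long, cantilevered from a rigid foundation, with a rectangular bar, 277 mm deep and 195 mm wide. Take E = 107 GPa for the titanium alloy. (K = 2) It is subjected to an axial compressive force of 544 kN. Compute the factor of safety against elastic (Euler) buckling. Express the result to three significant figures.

n ≈ 1.73

Buckling occurs about the weak axis: I_min = h·b³/12 with b = 195 mm (the shorter side).
I_min = 277×195³/12 = 1.712×10^8 mm⁴
I = 1.712×10^8 mm⁴ = 1.712×10^-4 m⁴
Effective length L_e = K·L = 2 × 6.93 = 13.86 m
P_cr = π²EI / L_e² = π² × 107×10⁹ × 1.712×10^-4 / 13.86² = 9.409×10^5 N
Factor of safety n = P_cr / P = 940.93 / 544 = 1.73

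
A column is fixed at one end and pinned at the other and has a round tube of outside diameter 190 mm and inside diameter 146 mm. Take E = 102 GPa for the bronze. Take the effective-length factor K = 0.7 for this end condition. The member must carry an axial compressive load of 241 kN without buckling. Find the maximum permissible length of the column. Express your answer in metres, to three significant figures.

L_max ≈ 18.8 m

d_o = 190 mm, d_i = 146 mm
I = π(d_o⁴ − d_i⁴)/64 = π(190⁴ − 146.0⁴)/64 = 4.167×10^7 mm⁴
I = 4.167×10^-5 m⁴
At the buckling limit P_cr = P = 2.410×10^5 N
From P_cr = π²EI/(K·L)²:  L = (1/K)·√(π²EI/P_cr) = (1/0.7)·√(π²×1.02×10^11×4.167×10^-5/2.410×10^5)
L = 18.8 m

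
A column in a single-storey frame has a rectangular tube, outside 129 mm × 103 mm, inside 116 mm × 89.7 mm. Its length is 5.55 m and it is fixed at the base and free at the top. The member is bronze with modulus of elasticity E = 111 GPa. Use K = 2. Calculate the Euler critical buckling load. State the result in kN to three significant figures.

Weak-axis I_min = (h_o·b_o³ − h_i·b_i³)/12 with b_o = 103, b_i = 89.70 mm (shorter outer/inner sides).
I_min = (129×103³ − 116.0×89.70³)/12 = 4.770×10^6 mm⁴
I = 4.770×10^6 mm⁴ = 4.770×10^-6 m⁴
Effective length L_e = K·L = 2 × 5.55 = 11.10 m
P_cr = π²EI / L_e² = π² × 111×10⁹ × 4.770×10^-6 / 11.10² = 4.241×10^4 N

P_cr ≈ 42.4 kN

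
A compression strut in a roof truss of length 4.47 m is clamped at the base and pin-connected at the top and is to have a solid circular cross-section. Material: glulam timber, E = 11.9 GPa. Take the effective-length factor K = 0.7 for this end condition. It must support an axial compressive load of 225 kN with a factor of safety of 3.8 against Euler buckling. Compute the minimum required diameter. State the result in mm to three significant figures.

d ≈ 195 mm

Required P_cr = n·P = 3.8 × 225 = 855.0 kN
L_e = K·L = 0.7 × 4.47 = 3.129 m
Required I = P_cr·L_e²/(π²E) = 8.550×10^5 × 3.129² / (π² × 1.19×10^10) = 7.127×10^-5 m⁴
I_req = 7.127×10^7 mm⁴
Solid circle: I = πd⁴/64  ⇒  d = (64I/π)^(1/4) = (64×7.127×10^7/π)^(1/4) = 195 mm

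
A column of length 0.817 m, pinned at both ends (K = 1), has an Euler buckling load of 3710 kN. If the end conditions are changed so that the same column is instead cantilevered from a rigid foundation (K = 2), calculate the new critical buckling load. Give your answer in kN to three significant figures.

P_cr ≈ 928 kN

P_cr ∝ 1/K², so P_cr,new = P_cr,old × (K_old/K_new)² = 3710 × (1/2)²
= 3710 × 0.2500 = 928 kN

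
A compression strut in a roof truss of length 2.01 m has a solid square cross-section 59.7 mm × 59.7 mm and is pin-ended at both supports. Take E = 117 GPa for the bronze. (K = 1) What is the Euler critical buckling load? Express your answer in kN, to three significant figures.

I = a⁴/12 = 59.7⁴/12 = 1.059×10^6 mm⁴
I = 1.059×10^6 mm⁴ = 1.059×10^-6 m⁴
Effective length L_e = K·L = 1 × 2.01 = 2.010 m
P_cr = π²EI / L_e² = π² × 117×10⁹ × 1.059×10^-6 / 2.010² = 3.026×10^5 N

P_cr ≈ 303 kN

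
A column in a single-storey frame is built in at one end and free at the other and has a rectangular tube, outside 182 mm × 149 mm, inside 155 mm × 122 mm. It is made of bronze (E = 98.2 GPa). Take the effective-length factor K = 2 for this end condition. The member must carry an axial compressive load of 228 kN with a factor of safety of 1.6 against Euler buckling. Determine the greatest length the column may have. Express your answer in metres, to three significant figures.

Weak-axis I_min = (h_o·b_o³ − h_i·b_i³)/12 with b_o = 149, b_i = 122.0 mm (shorter outer/inner sides).
I_min = (182×149³ − 155.0×122.0³)/12 = 2.672×10^7 mm⁴
I = 2.672×10^-5 m⁴
Required critical load P_cr = n·P = 1.6 × 228 = 364.8 kN = 3.648×10^5 N
From P_cr = π²EI/(K·L)²:  L = (1/K)·√(π²EI/P_cr) = (1/2)·√(π²×9.82×10^10×2.672×10^-5/3.648×10^5)
L = 4.21 m

L_max ≈ 4.21 m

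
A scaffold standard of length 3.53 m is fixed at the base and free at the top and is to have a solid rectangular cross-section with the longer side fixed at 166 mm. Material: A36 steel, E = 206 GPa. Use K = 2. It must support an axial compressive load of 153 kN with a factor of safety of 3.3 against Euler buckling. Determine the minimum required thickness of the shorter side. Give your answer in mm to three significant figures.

Required P_cr = n·P = 3.3 × 153 = 504.9 kN
L_e = K·L = 2 × 3.53 = 7.060 m
Required I = P_cr·L_e²/(π²E) = 5.049×10^5 × 7.060² / (π² × 2.06×10^11) = 1.238×10^-5 m⁴
I_req = 1.238×10^7 mm⁴
Rectangle, weak axis: I_min = h·b³/12 with h = 166 mm fixed  ⇒  b = (12I/h)^(1/3) = 96.4 mm

b ≈ 96.4 mm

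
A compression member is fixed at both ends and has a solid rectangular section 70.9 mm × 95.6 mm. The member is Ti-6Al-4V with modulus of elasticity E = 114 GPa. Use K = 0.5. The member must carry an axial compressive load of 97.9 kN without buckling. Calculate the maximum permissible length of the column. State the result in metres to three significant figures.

Buckling occurs about the weak axis: I_min = h·b³/12 with b = 70.9 mm (the shorter side).
I_min = 95.6×70.9³/12 = 2.839×10^6 mm⁴
I = 2.839×10^-6 m⁴
At the buckling limit P_cr = P = 9.790×10^4 N
From P_cr = π²EI/(K·L)²:  L = (1/K)·√(π²EI/P_cr) = (1/0.5)·√(π²×1.14×10^11×2.839×10^-6/9.790×10^4)
L = 11.4 m

L_max ≈ 11.4 m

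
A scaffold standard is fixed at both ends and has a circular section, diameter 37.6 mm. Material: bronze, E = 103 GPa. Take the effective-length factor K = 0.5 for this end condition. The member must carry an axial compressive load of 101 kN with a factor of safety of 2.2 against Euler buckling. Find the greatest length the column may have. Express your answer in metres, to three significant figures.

L_max ≈ 1.34 m

I = πd⁴/64 = π×37.6⁴/64 = 9.811×10^4 mm⁴
I = 9.811×10^-8 m⁴
Required critical load P_cr = n·P = 2.2 × 101 = 222.2 kN = 2.222×10^5 N
From P_cr = π²EI/(K·L)²:  L = (1/K)·√(π²EI/P_cr) = (1/0.5)·√(π²×1.03×10^11×9.811×10^-8/2.222×10^5)
L = 1.34 m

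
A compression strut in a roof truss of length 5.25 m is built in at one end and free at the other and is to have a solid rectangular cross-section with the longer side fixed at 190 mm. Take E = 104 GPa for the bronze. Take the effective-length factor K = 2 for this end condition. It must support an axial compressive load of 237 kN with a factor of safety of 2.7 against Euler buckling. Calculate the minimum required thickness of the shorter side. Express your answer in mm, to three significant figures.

Required P_cr = n·P = 2.7 × 237 = 639.9 kN
L_e = K·L = 2 × 5.25 = 10.50 m
Required I = P_cr·L_e²/(π²E) = 6.399×10^5 × 10.50² / (π² × 1.04×10^11) = 6.873×10^-5 m⁴
I_req = 6.873×10^7 mm⁴
Rectangle, weak axis: I_min = h·b³/12 with h = 190 mm fixed  ⇒  b = (12I/h)^(1/3) = 163 mm

b ≈ 163 mm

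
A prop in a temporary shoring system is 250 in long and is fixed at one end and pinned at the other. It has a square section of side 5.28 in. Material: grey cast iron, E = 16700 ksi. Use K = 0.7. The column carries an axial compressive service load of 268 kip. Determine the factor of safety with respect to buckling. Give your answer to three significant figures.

n ≈ 1.30

I = a⁴/12 = 5.28⁴/12 = 64.77 in⁴
Effective length L_e = K·L = 0.7 × 250 = 175.0 in
P_cr = π²EI / L_e² = π² × 16700×10³ × 64.77 / 175.0² = 3.486×10^5 lb
Factor of safety n = P_cr / P = 348.57 / 268 = 1.30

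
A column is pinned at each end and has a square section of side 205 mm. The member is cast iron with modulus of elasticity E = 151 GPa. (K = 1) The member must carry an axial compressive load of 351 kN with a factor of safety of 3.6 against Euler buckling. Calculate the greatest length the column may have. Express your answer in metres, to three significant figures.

I = a⁴/12 = 205⁴/12 = 1.472×10^8 mm⁴
I = 1.472×10^-4 m⁴
Required critical load P_cr = n·P = 3.6 × 351 = 1264 kN = 1.264×10^6 N
From P_cr = π²EI/(K·L)²:  L = (1/K)·√(π²EI/P_cr) = (1/1)·√(π²×1.51×10^11×1.472×10^-4/1.264×10^6)
L = 13.2 m

L_max ≈ 13.2 m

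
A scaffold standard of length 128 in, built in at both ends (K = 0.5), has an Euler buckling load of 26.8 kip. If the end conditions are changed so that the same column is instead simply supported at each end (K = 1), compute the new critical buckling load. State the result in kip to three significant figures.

P_cr ∝ 1/K², so P_cr,new = P_cr,old × (K_old/K_new)² = 26.8 × (0.5/1)²
= 26.8 × 0.2500 = 6.70 kip

P_cr ≈ 6.70 kip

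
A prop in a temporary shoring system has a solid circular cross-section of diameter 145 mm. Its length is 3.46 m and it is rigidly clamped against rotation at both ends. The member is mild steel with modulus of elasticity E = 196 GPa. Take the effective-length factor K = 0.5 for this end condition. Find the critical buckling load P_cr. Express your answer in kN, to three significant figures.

P_cr ≈ 14000 kN

I = πd⁴/64 = π×145⁴/64 = 2.170×10^7 mm⁴
I = 2.170×10^7 mm⁴ = 2.170×10^-5 m⁴
Effective length L_e = K·L = 0.5 × 3.46 = 1.730 m
P_cr = π²EI / L_e² = π² × 196×10⁹ × 2.170×10^-5 / 1.730² = 1.403×10^7 N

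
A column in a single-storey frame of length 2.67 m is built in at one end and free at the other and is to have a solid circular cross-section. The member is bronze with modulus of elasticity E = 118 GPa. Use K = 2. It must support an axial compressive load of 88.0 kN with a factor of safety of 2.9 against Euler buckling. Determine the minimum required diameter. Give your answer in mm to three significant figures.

Required P_cr = n·P = 2.9 × 88.0 = 255.2 kN
L_e = K·L = 2 × 2.67 = 5.340 m
Required I = P_cr·L_e²/(π²E) = 2.552×10^5 × 5.340² / (π² × 1.18×10^11) = 6.249×10^-6 m⁴
I_req = 6.249×10^6 mm⁴
Solid circle: I = πd⁴/64  ⇒  d = (64I/π)^(1/4) = (64×6.249×10^6/π)^(1/4) = 106 mm

d ≈ 106 mm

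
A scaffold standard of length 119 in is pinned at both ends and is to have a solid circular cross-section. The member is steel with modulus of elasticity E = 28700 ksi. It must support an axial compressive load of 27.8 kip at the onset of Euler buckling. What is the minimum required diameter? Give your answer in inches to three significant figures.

L_e = K·L = 1 × 119 = 119.0 in
Required I = P_cr·L_e²/(π²E) = 2.780×10^4 × 119.0² / (π² × 2.87×10^7) = 1.390 in⁴
Solid circle: I = πd⁴/64  ⇒  d = (64I/π)^(1/4) = (64×1.390/π)^(1/4) = 2.31 in

d ≈ 2.31 in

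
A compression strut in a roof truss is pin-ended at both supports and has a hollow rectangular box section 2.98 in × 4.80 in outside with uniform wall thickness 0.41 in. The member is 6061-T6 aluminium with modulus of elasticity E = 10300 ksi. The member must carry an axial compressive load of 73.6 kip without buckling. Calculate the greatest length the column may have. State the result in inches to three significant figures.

Inner dimensions: h_i = 4.80 − 2×0.41 = 3.980 in, b_i = 2.98 − 2×0.41 = 2.160 in
Weak-axis I_min = (h_o·b_o³ − h_i·b_i³)/12 with b_o = 2.98, b_i = 2.160 in (shorter outer/inner sides).
I_min = (4.80×2.98³ − 3.980×2.160³)/12 = 7.243 in⁴
At the buckling limit P_cr = P = 7.360×10^4 lb
From P_cr = π²EI/(K·L)²:  L = (1/K)·√(π²EI/P_cr) = (1/1)·√(π²×1.03×10^7×7.243/7.360×10^4)
L = 100 in

L_max ≈ 100 in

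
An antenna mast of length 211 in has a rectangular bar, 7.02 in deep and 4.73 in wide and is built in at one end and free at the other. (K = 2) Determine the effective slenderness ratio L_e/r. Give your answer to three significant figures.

Buckling occurs about the weak axis: I_min = h·b³/12 with b = 4.73 in (the shorter side).
I_min = 7.02×4.73³/12 = 61.91 in⁴
A = 33.20 in²;  r_min = √(I/A) = √(61.91/33.20) = 1.365 in
L_e = K·L = 2 × 211 = 422.0 in
λ = L_e / r_min = 422.00 / 1.365 = 309

λ ≈ 309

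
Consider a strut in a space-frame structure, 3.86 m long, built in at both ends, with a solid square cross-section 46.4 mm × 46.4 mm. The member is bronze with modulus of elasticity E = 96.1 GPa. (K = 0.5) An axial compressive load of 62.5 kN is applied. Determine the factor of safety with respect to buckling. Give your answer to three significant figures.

n ≈ 1.57

I = a⁴/12 = 46.4⁴/12 = 3.863×10^5 mm⁴
I = 3.863×10^5 mm⁴ = 3.863×10^-7 m⁴
Effective length L_e = K·L = 0.5 × 3.86 = 1.930 m
P_cr = π²EI / L_e² = π² × 96.1×10⁹ × 3.863×10^-7 / 1.930² = 9.836×10^4 N
Factor of safety n = P_cr / P = 98.356 / 62.5 = 1.57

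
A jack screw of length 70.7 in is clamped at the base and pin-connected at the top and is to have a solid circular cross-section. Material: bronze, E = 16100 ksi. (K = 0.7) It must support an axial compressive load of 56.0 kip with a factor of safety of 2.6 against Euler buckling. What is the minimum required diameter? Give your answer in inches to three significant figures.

Required P_cr = n·P = 2.6 × 56.0 = 145.6 kip
L_e = K·L = 0.7 × 70.7 = 49.49 in
Required I = P_cr·L_e²/(π²E) = 1.456×10^5 × 49.49² / (π² × 1.61×10^7) = 2.244 in⁴
Solid circle: I = πd⁴/64  ⇒  d = (64I/π)^(1/4) = (64×2.244/π)^(1/4) = 2.60 in

d ≈ 2.60 in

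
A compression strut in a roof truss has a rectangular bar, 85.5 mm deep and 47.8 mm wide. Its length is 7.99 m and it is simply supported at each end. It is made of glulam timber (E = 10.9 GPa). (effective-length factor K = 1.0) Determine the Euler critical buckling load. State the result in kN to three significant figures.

Buckling occurs about the weak axis: I_min = h·b³/12 with b = 47.8 mm (the shorter side).
I_min = 85.5×47.8³/12 = 7.782×10^5 mm⁴
I = 7.782×10^5 mm⁴ = 7.782×10^-7 m⁴
Effective length L_e = K·L = 1 × 7.99 = 7.990 m
P_cr = π²EI / L_e² = π² × 10.9×10⁹ × 7.782×10^-7 / 7.990² = 1.311×10^3 N

P_cr ≈ 1.31 kN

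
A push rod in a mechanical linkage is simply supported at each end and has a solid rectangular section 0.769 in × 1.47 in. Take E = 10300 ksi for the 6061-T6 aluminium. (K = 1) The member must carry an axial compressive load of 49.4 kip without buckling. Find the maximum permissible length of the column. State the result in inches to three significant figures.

Buckling occurs about the weak axis: I_min = h·b³/12 with b = 0.769 in (the shorter side).
I_min = 1.47×0.769³/12 = 5.571×10^-2 in⁴
At the buckling limit P_cr = P = 4.940×10^4 lb
From P_cr = π²EI/(K·L)²:  L = (1/K)·√(π²EI/P_cr) = (1/1)·√(π²×1.03×10^7×5.571×10^-2/4.940×10^4)
L = 10.7 in

L_max ≈ 10.7 in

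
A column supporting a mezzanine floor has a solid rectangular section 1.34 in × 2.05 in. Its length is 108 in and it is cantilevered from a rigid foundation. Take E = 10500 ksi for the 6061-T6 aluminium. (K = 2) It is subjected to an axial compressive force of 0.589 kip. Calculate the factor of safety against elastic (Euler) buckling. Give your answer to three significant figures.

Buckling occurs about the weak axis: I_min = h·b³/12 with b = 1.34 in (the shorter side).
I_min = 2.05×1.34³/12 = 0.4110 in⁴
Effective length L_e = K·L = 2 × 108 = 216.0 in
P_cr = π²EI / L_e² = π² × 10500×10³ × 0.4110 / 216.0² = 913.0 lb
Factor of safety n = P_cr / P = 0.91300 / 0.589 = 1.55

n ≈ 1.55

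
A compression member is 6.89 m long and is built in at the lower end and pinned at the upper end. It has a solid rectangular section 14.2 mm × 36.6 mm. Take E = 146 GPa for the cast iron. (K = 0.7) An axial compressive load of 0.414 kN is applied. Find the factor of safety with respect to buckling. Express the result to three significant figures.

n ≈ 1.31

Buckling occurs about the weak axis: I_min = h·b³/12 with b = 14.2 mm (the shorter side).
I_min = 36.6×14.2³/12 = 8.733×10^3 mm⁴
I = 8.733×10^3 mm⁴ = 8.733×10^-9 m⁴
Effective length L_e = K·L = 0.7 × 6.89 = 4.823 m
P_cr = π²EI / L_e² = π² × 146×10⁹ × 8.733×10^-9 / 4.823² = 541.0 N
Factor of safety n = P_cr / P = 0.54098 / 0.414 = 1.31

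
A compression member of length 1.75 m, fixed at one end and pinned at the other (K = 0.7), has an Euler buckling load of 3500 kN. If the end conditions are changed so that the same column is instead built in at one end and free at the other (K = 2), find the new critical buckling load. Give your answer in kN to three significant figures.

P_cr ∝ 1/K², so P_cr,new = P_cr,old × (K_old/K_new)² = 3500 × (0.7/2)²
= 3500 × 0.1225 = 429 kN

P_cr ≈ 429 kN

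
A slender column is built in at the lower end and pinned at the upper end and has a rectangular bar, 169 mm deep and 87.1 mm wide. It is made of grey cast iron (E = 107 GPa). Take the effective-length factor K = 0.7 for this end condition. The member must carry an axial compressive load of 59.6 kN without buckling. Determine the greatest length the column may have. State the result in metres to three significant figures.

Buckling occurs about the weak axis: I_min = h·b³/12 with b = 87.1 mm (the shorter side).
I_min = 169×87.1³/12 = 9.306×10^6 mm⁴
I = 9.306×10^-6 m⁴
At the buckling limit P_cr = P = 5.960×10^4 N
From P_cr = π²EI/(K·L)²:  L = (1/K)·√(π²EI/P_cr) = (1/0.7)·√(π²×1.07×10^11×9.306×10^-6/5.960×10^4)
L = 18.3 m

L_max ≈ 18.3 m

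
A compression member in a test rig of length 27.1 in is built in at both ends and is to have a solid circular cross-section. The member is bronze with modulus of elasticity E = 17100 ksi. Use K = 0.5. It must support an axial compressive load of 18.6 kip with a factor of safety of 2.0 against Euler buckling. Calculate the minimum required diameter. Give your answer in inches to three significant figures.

Required P_cr = n·P = 2.0 × 18.6 = 37.20 kip
L_e = K·L = 0.5 × 27.1 = 13.55 in
Required I = P_cr·L_e²/(π²E) = 3.720×10^4 × 13.55² / (π² × 1.71×10^7) = 4.047×10^-2 in⁴
Solid circle: I = πd⁴/64  ⇒  d = (64I/π)^(1/4) = (64×4.047×10^-2/π)^(1/4) = 0.953 in

d ≈ 0.953 in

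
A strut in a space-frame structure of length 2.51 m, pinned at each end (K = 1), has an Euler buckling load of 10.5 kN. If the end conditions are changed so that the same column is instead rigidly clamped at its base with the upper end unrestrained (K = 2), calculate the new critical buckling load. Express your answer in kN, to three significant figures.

P_cr ≈ 2.62 kN

P_cr ∝ 1/K², so P_cr,new = P_cr,old × (K_old/K_new)² = 10.5 × (1/2)²
= 10.5 × 0.2500 = 2.62 kN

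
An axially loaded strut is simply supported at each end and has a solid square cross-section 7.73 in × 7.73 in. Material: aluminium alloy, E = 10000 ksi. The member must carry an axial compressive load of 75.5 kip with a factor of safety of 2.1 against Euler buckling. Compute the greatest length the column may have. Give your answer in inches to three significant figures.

L_max ≈ 430 in

I = a⁴/12 = 7.73⁴/12 = 297.5 in⁴
Required critical load P_cr = n·P = 2.1 × 75.5 = 158.6 kip = 1.585×10^5 lb
From P_cr = π²EI/(K·L)²:  L = (1/K)·√(π²EI/P_cr) = (1/1)·√(π²×1.00×10^7×297.5/1.585×10^5)
L = 430 in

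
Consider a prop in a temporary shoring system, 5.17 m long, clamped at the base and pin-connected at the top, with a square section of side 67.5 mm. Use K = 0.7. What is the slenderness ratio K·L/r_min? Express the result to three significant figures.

λ ≈ 186

I = a⁴/12 = 67.5⁴/12 = 1.730×10^6 mm⁴
A = 4.556×10^3 mm²;  r_min = √(I/A) = √(1.730×10^6/4.556×10^3) = 19.49 mm
L_e = K·L = 0.7 × 5.17 m = 3.619 m = 3619.0 mm
λ = L_e / r_min = 3619.0 / 19.49 = 186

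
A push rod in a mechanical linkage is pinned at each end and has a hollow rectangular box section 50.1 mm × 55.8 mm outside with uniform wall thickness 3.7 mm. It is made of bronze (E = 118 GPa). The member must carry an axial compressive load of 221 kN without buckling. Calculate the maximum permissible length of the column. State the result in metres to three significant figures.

L_max ≈ 1.19 m

Inner dimensions: h_i = 55.8 − 2×3.7 = 48.40 mm, b_i = 50.1 − 2×3.7 = 42.70 mm
Weak-axis I_min = (h_o·b_o³ − h_i·b_i³)/12 with b_o = 50.1, b_i = 42.70 mm (shorter outer/inner sides).
I_min = (55.8×50.1³ − 48.40×42.70³)/12 = 2.707×10^5 mm⁴
I = 2.707×10^-7 m⁴
At the buckling limit P_cr = P = 2.210×10^5 N
From P_cr = π²EI/(K·L)²:  L = (1/K)·√(π²EI/P_cr) = (1/1)·√(π²×1.18×10^11×2.707×10^-7/2.210×10^5)
L = 1.19 m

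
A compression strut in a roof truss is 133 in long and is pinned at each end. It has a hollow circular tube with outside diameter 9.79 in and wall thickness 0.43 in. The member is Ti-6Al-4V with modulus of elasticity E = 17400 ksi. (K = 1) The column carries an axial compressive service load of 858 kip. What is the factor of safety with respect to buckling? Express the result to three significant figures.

n ≈ 1.57

Inner diameter d_i = 9.79 − 2×0.43 = 8.930 in
I = π(d_o⁴ − d_i⁴)/64 = π(9.79⁴ − 8.930⁴)/64 = 138.8 in⁴
Effective length L_e = K·L = 1 × 133 = 133.0 in
P_cr = π²EI / L_e² = π² × 17400×10³ × 138.8 / 133.0² = 1.347×10^6 lb
Factor of safety n = P_cr / P = 1347.2 / 858 = 1.57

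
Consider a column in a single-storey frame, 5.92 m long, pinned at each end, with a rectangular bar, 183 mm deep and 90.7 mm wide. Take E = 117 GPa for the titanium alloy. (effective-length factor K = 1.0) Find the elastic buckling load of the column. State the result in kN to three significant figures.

Buckling occurs about the weak axis: I_min = h·b³/12 with b = 90.7 mm (the shorter side).
I_min = 183×90.7³/12 = 1.138×10^7 mm⁴
I = 1.138×10^7 mm⁴ = 1.138×10^-5 m⁴
Effective length L_e = K·L = 1 × 5.92 = 5.920 m
P_cr = π²EI / L_e² = π² × 117×10⁹ × 1.138×10^-5 / 5.920² = 3.749×10^5 N

P_cr ≈ 375 kN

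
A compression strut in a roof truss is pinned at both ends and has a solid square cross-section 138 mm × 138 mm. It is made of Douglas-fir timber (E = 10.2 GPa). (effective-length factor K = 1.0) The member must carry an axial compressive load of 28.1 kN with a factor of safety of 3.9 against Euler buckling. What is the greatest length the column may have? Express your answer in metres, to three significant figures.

I = a⁴/12 = 138⁴/12 = 3.022×10^7 mm⁴
I = 3.022×10^-5 m⁴
Required critical load P_cr = n·P = 3.9 × 28.1 = 109.6 kN = 1.096×10^5 N
From P_cr = π²EI/(K·L)²:  L = (1/K)·√(π²EI/P_cr) = (1/1)·√(π²×1.02×10^10×3.022×10^-5/1.096×10^5)
L = 5.27 m

L_max ≈ 5.27 m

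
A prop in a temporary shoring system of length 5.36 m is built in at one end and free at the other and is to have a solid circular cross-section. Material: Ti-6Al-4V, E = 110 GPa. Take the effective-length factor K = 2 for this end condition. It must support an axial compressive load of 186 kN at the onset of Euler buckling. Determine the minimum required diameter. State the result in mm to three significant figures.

L_e = K·L = 2 × 5.36 = 10.72 m
Required I = P_cr·L_e²/(π²E) = 1.860×10^5 × 10.72² / (π² × 1.10×10^11) = 1.969×10^-5 m⁴
I_req = 1.969×10^7 mm⁴
Solid circle: I = πd⁴/64  ⇒  d = (64I/π)^(1/4) = (64×1.969×10^7/π)^(1/4) = 142 mm

d ≈ 142 mm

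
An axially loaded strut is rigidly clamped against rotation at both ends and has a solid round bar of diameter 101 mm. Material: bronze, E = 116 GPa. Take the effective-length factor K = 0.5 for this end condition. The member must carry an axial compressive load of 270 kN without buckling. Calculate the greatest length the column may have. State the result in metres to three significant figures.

I = πd⁴/64 = π×101⁴/64 = 5.108×10^6 mm⁴
I = 5.108×10^-6 m⁴
At the buckling limit P_cr = P = 2.700×10^5 N
From P_cr = π²EI/(K·L)²:  L = (1/K)·√(π²EI/P_cr) = (1/0.5)·√(π²×1.16×10^11×5.108×10^-6/2.700×10^5)
L = 9.31 m

L_max ≈ 9.31 m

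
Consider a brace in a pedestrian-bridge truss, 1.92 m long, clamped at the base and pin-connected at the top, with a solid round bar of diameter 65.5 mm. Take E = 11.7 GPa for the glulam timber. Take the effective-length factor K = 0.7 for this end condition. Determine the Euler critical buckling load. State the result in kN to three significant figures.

P_cr ≈ 57.8 kN

I = πd⁴/64 = π×65.5⁴/64 = 9.035×10^5 mm⁴
I = 9.035×10^5 mm⁴ = 9.035×10^-7 m⁴
Effective length L_e = K·L = 0.7 × 1.92 = 1.344 m
P_cr = π²EI / L_e² = π² × 11.7×10⁹ × 9.035×10^-7 / 1.344² = 5.776×10^4 N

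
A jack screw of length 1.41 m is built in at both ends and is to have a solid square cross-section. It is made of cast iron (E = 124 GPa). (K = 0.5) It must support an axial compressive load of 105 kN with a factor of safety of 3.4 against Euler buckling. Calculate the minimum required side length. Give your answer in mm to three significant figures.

a ≈ 36.3 mm

Required P_cr = n·P = 3.4 × 105 = 357.0 kN
L_e = K·L = 0.5 × 1.41 = 0.7050 m
Required I = P_cr·L_e²/(π²E) = 3.570×10^5 × 0.7050² / (π² × 1.24×10^11) = 1.450×10^-7 m⁴
I_req = 1.450×10^5 mm⁴
Solid square: I = a⁴/12  ⇒  a = (12I)^(1/4) = (12×1.450×10^5)^(1/4) = 36.3 mm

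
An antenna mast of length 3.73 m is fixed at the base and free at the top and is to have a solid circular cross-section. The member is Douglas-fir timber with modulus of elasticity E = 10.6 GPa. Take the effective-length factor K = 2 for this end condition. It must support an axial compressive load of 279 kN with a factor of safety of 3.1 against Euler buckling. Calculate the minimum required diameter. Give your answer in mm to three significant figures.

Required P_cr = n·P = 3.1 × 279 = 864.9 kN
L_e = K·L = 2 × 3.73 = 7.460 m
Required I = P_cr·L_e²/(π²E) = 8.649×10^5 × 7.460² / (π² × 1.06×10^10) = 4.601×10^-4 m⁴
I_req = 4.601×10^8 mm⁴
Solid circle: I = πd⁴/64  ⇒  d = (64I/π)^(1/4) = (64×4.601×10^8/π)^(1/4) = 311 mm

d ≈ 311 mm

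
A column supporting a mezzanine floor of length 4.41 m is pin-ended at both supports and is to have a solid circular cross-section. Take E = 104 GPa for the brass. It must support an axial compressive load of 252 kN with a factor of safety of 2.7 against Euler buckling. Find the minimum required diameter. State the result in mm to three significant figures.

d ≈ 127 mm

Required P_cr = n·P = 2.7 × 252 = 680.4 kN
L_e = K·L = 1 × 4.41 = 4.410 m
Required I = P_cr·L_e²/(π²E) = 6.804×10^5 × 4.410² / (π² × 1.04×10^11) = 1.289×10^-5 m⁴
I_req = 1.289×10^7 mm⁴
Solid circle: I = πd⁴/64  ⇒  d = (64I/π)^(1/4) = (64×1.289×10^7/π)^(1/4) = 127 mm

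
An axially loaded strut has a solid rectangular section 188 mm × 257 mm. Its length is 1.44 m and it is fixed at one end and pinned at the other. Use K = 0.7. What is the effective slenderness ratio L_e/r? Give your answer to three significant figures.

λ ≈ 18.6

Buckling occurs about the weak axis: I_min = h·b³/12 with b = 188 mm (the shorter side).
I_min = 257×188³/12 = 1.423×10^8 mm⁴
A = 4.832×10^4 mm²;  r_min = √(I/A) = √(1.423×10^8/4.832×10^4) = 54.27 mm
L_e = K·L = 0.7 × 1.44 m = 1.008 m = 1008.0 mm
λ = L_e / r_min = 1008.0 / 54.27 = 18.6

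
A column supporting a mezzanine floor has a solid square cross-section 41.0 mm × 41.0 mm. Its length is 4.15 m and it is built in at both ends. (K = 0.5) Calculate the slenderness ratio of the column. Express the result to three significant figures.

λ ≈ 175

For a square r = a/√12 = 41.0/√12 = 11.84 mm
L_e = K·L = 0.5 × 4.15 m = 2.075 m = 2075.0 mm
λ = L_e / r_min = 2075.0 / 11.84 = 175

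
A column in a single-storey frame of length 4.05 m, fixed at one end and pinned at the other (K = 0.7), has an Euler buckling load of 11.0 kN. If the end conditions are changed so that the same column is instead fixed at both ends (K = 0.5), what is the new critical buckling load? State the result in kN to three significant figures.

P_cr ∝ 1/K², so P_cr,new = P_cr,old × (K_old/K_new)² = 11.0 × (0.7/0.5)²
= 11.0 × 1.960 = 21.6 kN

P_cr ≈ 21.6 kN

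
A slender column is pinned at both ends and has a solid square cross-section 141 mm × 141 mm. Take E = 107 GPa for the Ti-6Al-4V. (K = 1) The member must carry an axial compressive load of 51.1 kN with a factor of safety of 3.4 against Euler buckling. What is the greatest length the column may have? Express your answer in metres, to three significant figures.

I = a⁴/12 = 141⁴/12 = 3.294×10^7 mm⁴
I = 3.294×10^-5 m⁴
Required critical load P_cr = n·P = 3.4 × 51.1 = 173.7 kN = 1.737×10^5 N
From P_cr = π²EI/(K·L)²:  L = (1/K)·√(π²EI/P_cr) = (1/1)·√(π²×1.07×10^11×3.294×10^-5/1.737×10^5)
L = 14.1 m

L_max ≈ 14.1 m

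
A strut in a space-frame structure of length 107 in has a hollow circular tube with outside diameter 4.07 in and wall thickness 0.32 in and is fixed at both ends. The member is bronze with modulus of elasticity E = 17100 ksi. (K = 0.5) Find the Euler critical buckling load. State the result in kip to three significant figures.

P_cr ≈ 394 kip

Inner diameter d_i = 4.07 − 2×0.32 = 3.430 in
I = π(d_o⁴ − d_i⁴)/64 = π(4.07⁴ − 3.430⁴)/64 = 6.675 in⁴
Effective length L_e = K·L = 0.5 × 107 = 53.50 in
P_cr = π²EI / L_e² = π² × 17100×10³ × 6.675 / 53.50² = 3.936×10^5 lb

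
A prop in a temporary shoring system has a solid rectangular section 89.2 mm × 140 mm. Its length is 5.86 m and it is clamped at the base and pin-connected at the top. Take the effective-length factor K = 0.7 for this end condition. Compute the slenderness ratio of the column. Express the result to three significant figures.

Buckling occurs about the weak axis: I_min = h·b³/12 with b = 89.2 mm (the shorter side).
I_min = 140×89.2³/12 = 8.280×10^6 mm⁴
A = 1.249×10^4 mm²;  r_min = √(I/A) = √(8.280×10^6/1.249×10^4) = 25.75 mm
L_e = K·L = 0.7 × 5.86 m = 4.102 m = 4102.0 mm
λ = L_e / r_min = 4102.0 / 25.75 = 159

λ ≈ 159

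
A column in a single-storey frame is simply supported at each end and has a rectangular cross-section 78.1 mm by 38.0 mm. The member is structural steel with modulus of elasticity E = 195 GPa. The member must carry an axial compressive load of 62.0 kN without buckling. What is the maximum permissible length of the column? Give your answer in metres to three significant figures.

L_max ≈ 3.33 m

Buckling occurs about the weak axis: I_min = h·b³/12 with b = 38.0 mm (the shorter side).
I_min = 78.1×38.0³/12 = 3.571×10^5 mm⁴
I = 3.571×10^-7 m⁴
At the buckling limit P_cr = P = 6.200×10^4 N
From P_cr = π²EI/(K·L)²:  L = (1/K)·√(π²EI/P_cr) = (1/1)·√(π²×1.95×10^11×3.571×10^-7/6.200×10^4)
L = 3.33 m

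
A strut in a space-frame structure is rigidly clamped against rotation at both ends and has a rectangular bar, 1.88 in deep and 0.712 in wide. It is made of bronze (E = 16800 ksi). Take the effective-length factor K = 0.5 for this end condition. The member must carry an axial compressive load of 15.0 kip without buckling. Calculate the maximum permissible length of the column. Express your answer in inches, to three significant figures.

Buckling occurs about the weak axis: I_min = h·b³/12 with b = 0.712 in (the shorter side).
I_min = 1.88×0.712³/12 = 5.655×10^-2 in⁴
At the buckling limit P_cr = P = 1.500×10^4 lb
From P_cr = π²EI/(K·L)²:  L = (1/K)·√(π²EI/P_cr) = (1/0.5)·√(π²×1.68×10^7×5.655×10^-2/1.500×10^4)
L = 50.0 in

L_max ≈ 50.0 in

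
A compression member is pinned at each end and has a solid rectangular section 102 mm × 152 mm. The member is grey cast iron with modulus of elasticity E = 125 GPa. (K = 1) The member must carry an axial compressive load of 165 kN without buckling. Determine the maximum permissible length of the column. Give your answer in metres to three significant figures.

Buckling occurs about the weak axis: I_min = h·b³/12 with b = 102 mm (the shorter side).
I_min = 152×102³/12 = 1.344×10^7 mm⁴
I = 1.344×10^-5 m⁴
At the buckling limit P_cr = P = 1.650×10^5 N
From P_cr = π²EI/(K·L)²:  L = (1/K)·√(π²EI/P_cr) = (1/1)·√(π²×1.25×10^11×1.344×10^-5/1.650×10^5)
L = 10.0 m

L_max ≈ 10.0 m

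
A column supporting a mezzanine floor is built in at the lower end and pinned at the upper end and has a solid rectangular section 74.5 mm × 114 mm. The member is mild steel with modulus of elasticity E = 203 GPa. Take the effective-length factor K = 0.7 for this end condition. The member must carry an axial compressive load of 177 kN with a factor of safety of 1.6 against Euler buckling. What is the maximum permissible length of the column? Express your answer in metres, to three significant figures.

L_max ≈ 7.53 m

Buckling occurs about the weak axis: I_min = h·b³/12 with b = 74.5 mm (the shorter side).
I_min = 114×74.5³/12 = 3.928×10^6 mm⁴
I = 3.928×10^-6 m⁴
Required critical load P_cr = n·P = 1.6 × 177 = 283.2 kN = 2.832×10^5 N
From P_cr = π²EI/(K·L)²:  L = (1/K)·√(π²EI/P_cr) = (1/0.7)·√(π²×2.03×10^11×3.928×10^-6/2.832×10^5)
L = 7.53 m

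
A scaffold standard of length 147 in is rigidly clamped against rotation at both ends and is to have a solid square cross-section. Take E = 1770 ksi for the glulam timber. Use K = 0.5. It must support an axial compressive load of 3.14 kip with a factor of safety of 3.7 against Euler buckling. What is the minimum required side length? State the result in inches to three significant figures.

Required P_cr = n·P = 3.7 × 3.14 = 11.62 kip
L_e = K·L = 0.5 × 147 = 73.50 in
Required I = P_cr·L_e²/(π²E) = 1.162×10^4 × 73.50² / (π² × 1.77×10^6) = 3.593 in⁴
Solid square: I = a⁴/12  ⇒  a = (12I)^(1/4) = (12×3.593)^(1/4) = 2.56 in

a ≈ 2.56 in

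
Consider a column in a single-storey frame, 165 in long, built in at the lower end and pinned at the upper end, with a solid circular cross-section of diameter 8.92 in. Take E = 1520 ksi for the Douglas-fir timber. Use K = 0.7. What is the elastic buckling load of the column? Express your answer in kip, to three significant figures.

P_cr ≈ 349 kip

I = πd⁴/64 = π×8.92⁴/64 = 310.8 in⁴
Effective length L_e = K·L = 0.7 × 165 = 115.5 in
P_cr = π²EI / L_e² = π² × 1520×10³ × 310.8 / 115.5² = 3.495×10^5 lb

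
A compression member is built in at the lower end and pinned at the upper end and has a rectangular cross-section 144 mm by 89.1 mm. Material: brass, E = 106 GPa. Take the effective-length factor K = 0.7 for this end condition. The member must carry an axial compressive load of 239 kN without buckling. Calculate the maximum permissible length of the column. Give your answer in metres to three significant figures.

L_max ≈ 8.71 m

Buckling occurs about the weak axis: I_min = h·b³/12 with b = 89.1 mm (the shorter side).
I_min = 144×89.1³/12 = 8.488×10^6 mm⁴
I = 8.488×10^-6 m⁴
At the buckling limit P_cr = P = 2.390×10^5 N
From P_cr = π²EI/(K·L)²:  L = (1/K)·√(π²EI/P_cr) = (1/0.7)·√(π²×1.06×10^11×8.488×10^-6/2.390×10^5)
L = 8.71 m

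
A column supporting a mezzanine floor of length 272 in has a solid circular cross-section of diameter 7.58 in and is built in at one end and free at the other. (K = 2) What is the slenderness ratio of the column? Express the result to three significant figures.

λ ≈ 287

I = πd⁴/64 = π×7.58⁴/64 = 162.0 in⁴
A = 45.13 in²;  r_min = √(I/A) = √(162.0/45.13) = 1.895 in
L_e = K·L = 2 × 272 = 544.0 in
λ = L_e / r_min = 544.00 / 1.895 = 287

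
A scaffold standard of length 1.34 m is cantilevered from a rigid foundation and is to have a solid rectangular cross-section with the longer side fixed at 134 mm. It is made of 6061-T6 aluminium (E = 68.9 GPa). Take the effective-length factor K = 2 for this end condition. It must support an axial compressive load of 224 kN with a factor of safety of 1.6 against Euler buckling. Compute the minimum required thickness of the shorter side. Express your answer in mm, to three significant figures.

Required P_cr = n·P = 1.6 × 224 = 358.4 kN
L_e = K·L = 2 × 1.34 = 2.680 m
Required I = P_cr·L_e²/(π²E) = 3.584×10^5 × 2.680² / (π² × 6.89×10^10) = 3.785×10^-6 m⁴
I_req = 3.785×10^6 mm⁴
Rectangle, weak axis: I_min = h·b³/12 with h = 134 mm fixed  ⇒  b = (12I/h)^(1/3) = 69.7 mm

b ≈ 69.7 mm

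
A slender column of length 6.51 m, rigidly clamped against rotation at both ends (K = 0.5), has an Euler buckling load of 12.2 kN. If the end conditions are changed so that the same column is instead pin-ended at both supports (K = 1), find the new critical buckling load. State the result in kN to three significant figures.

P_cr ≈ 3.05 kN

P_cr ∝ 1/K², so P_cr,new = P_cr,old × (K_old/K_new)² = 12.2 × (0.5/1)²
= 12.2 × 0.2500 = 3.05 kN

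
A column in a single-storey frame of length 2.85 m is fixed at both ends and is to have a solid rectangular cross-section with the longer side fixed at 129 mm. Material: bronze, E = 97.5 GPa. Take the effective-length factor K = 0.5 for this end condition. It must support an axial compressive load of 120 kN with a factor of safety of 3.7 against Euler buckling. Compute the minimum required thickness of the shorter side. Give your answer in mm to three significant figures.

Required P_cr = n·P = 3.7 × 120 = 444.0 kN
L_e = K·L = 0.5 × 2.85 = 1.425 m
Required I = P_cr·L_e²/(π²E) = 4.440×10^5 × 1.425² / (π² × 9.75×10^10) = 9.369×10^-7 m⁴
I_req = 9.369×10^5 mm⁴
Rectangle, weak axis: I_min = h·b³/12 with h = 129 mm fixed  ⇒  b = (12I/h)^(1/3) = 44.3 mm

b ≈ 44.3 mm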